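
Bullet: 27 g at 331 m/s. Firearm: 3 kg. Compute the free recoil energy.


v_r = m_p*v_p/m_gun = 0.027*331/3 = 2.979 m/s, E_r = 0.5*m_gun*v_r^2 = 0.5*3*2.979^2 = 13.31 J

13.31 J


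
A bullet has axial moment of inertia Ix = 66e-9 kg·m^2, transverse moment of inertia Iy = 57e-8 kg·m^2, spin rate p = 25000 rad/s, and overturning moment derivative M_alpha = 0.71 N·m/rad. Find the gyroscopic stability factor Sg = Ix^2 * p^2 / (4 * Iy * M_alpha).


Sg = Ix^2 * p^2 / (4 * Iy * M_alpha) = (66e-9)^2 * 25000^2 / (4 * 57e-8 * 0.71) = 1.682

1.682


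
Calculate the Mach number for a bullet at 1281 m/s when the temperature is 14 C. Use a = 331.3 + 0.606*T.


a = 331.3 + 0.606*(14) = 339.784 m/s
M = v/a = 1281/339.784 = 3.77

3.77


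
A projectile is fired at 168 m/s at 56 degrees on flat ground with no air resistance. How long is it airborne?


T = 2*v0*sin(theta)/g = 2*168*sin(56°)/9.81 = 28.4 s

28.4 s


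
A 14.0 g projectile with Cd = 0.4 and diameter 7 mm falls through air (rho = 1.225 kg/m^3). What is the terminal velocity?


A = pi*(d/2)^2 = pi*(7/2000)^2 = 3.84845e-05 m^2
vt = sqrt(2mg/(Cd*rho*A)) = sqrt(2*0.014*9.81/(0.4 * 1.225 * 3.84845e-05)) = 120.7 m/s

120.7 m/s


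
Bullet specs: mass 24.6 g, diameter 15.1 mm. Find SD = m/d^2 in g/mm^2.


SD = m/d^2 = 24.6/15.1^2 = 0.1079 g/mm^2

0.1079 g/mm^2


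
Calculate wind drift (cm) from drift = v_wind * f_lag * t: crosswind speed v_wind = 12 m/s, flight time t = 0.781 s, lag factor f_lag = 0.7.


drift = v_wind * lag * t = 12 * 0.7 * 0.781 = 6.5604 m ≈ 656 cm

656 cm


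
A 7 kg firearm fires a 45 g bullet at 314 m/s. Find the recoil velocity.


v_recoil = m_p * v_p / m_gun = 0.045 * 314 / 7 = 2.019 m/s

2.019 m/s


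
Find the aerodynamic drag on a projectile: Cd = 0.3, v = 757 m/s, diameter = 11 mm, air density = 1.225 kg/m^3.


A = pi*(d/2)^2 = pi*(11/2000)^2 = 9.50332e-05 m^2
Fd = 0.5*Cd*rho*A*v^2 = 0.5*0.3*1.225*9.50332e-05*757^2 = 10.01 N

10.01 N


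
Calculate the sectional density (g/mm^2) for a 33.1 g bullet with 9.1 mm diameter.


SD = m/d^2 = 33.1/9.1^2 = 0.3997 g/mm^2

0.3997 g/mm^2


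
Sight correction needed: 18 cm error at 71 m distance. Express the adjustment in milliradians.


1 mrad subtends 1 cm per 10 m of range, so adj = error_cm / (dist_m / 10) = 18 / (71/10) = 2.535 mrad

2.535 mrad


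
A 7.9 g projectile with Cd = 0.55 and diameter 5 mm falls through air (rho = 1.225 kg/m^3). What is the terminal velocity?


A = pi*(d/2)^2 = pi*(5/2000)^2 = 1.96350e-05 m^2
vt = sqrt(2mg/(Cd*rho*A)) = sqrt(2*0.0079*9.81/(0.55 * 1.225 * 1.96350e-05)) = 108.2 m/s

108.2 m/s


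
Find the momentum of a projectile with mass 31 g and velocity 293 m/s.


p = m*v = 0.031*293 = 9.083 kg·m/s

9.083 kg·m/s


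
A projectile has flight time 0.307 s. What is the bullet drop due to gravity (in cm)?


drop = 0.5*g*t^2 = 0.5*9.81*0.307^2 = 0.462291 m ≈ 46.23 cm

46.23 cm


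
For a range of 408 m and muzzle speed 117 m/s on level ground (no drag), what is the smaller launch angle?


sin(2*theta) = R*g/v0^2 = 408*9.81/117^2 = 0.292387, theta = arcsin(0.292387)/2 = 8.5°

8.5 degrees


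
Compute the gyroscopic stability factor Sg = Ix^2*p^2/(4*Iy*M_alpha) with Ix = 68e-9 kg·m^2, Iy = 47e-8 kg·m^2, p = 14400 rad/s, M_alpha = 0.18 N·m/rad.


Sg = Ix^2 * p^2 / (4 * Iy * M_alpha) = (68e-9)^2 * 14400^2 / (4 * 47e-8 * 0.18) = 2.833

2.833


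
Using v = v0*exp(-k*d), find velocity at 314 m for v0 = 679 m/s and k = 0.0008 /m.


v = v0*exp(-k*d) = 679*exp(-0.0008*314) = 528.2 m/s

528.2 m/s


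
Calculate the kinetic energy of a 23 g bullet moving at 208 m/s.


E = 0.5*m*v^2 = 0.5*0.023*208^2 = 497.5 J

497.5 J


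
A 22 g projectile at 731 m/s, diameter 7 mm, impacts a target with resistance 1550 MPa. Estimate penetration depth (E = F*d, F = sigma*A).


A = pi*(d/2)^2 = pi*(7/2)^2 = 38.4845 mm^2
E = 0.5*m*v^2 = 0.5*0.022*731^2 = 5877.97 J
depth = E/(sigma*A) = 5877.97 J / (1550 MPa * 38.4845 mm^2) = 5877.97/(1550 * 38.4845) m = 0.0985394 m ≈ 98.54 mm

98.54 mm


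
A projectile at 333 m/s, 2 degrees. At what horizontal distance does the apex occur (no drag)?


R = v0^2*sin(2*theta)/g = 333^2*sin(2*2°)/9.81 = 788.504 m
apex_dist = R/2 = 788.504/2 = 394.3 m

394.3 m


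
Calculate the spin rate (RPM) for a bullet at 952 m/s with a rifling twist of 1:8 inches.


twist_m = 8*0.0254 = 0.2032 m
spin = v/twist = 952/0.2032 = 4685.039 rev/s
RPM = spin*60 = 4685.039*60 ≈ 281102 RPM

281102 RPM


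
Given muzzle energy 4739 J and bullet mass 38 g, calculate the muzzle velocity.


v = sqrt(2*E/m) = sqrt(2*4739/0.038) = 499.4 m/s

499.4 m/s


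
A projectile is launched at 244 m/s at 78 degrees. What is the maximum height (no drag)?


H = (v0*sin(theta))^2 / (2g) = (244*sin(78°))^2 / (2*9.81) = 2903 m

2903 m


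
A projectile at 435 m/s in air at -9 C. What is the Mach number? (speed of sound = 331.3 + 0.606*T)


a = 331.3 + 0.606*(-9) = 325.846 m/s
M = v/a = 435/325.846 = 1.335

1.335


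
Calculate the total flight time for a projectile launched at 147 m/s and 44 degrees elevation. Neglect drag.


T = 2*v0*sin(theta)/g = 2*147*sin(44°)/9.81 = 20.82 s

20.82 s


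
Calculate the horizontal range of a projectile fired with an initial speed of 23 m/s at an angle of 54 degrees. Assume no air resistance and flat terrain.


R = v0^2 * sin(2*theta) / g = 23^2 * sin(2*54°) / 9.81 = 51.29 m

51.29 m


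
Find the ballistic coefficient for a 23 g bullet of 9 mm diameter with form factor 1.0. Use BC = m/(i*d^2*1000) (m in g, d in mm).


BC = m/(i*d^2*1000) = 23/(1.0 * 9^2 * 1000) = 0.000284

0.000284


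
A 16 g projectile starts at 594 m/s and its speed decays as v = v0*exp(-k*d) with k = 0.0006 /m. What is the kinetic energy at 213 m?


v = v0*exp(-k*d) = 594*exp(-0.0006*213) = 522.737 m/s
E = 0.5*m*v^2 = 0.5*0.016*522.737^2 = 2186 J

2186 J


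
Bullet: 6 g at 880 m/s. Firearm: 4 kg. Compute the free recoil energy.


v_r = m_p*v_p/m_gun = 0.006*880/4 = 1.32 m/s, E_r = 0.5*m_gun*v_r^2 = 0.5*4*1.32^2 = 3.485 J

3.485 J


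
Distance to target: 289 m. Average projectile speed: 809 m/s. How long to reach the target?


t = d/v = 289/809 = 0.3572 s

0.3572 s


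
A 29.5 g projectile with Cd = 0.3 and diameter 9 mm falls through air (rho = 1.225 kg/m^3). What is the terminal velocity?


A = pi*(d/2)^2 = pi*(9/2000)^2 = 6.36173e-05 m^2
vt = sqrt(2mg/(Cd*rho*A)) = sqrt(2*0.0295*9.81/(0.3 * 1.225 * 6.36173e-05)) = 157.3 m/s

157.3 m/s


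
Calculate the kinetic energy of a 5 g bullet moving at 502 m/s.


E = 0.5*m*v^2 = 0.5*0.005*502^2 = 630 J

630 J


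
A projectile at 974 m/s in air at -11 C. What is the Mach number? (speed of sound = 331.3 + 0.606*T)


a = 331.3 + 0.606*(-11) = 324.634 m/s
M = v/a = 974/324.634 = 3

3


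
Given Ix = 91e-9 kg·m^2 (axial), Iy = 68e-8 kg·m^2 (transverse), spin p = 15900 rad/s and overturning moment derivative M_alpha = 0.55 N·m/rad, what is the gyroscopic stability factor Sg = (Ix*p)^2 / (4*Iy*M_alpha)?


Sg = Ix^2 * p^2 / (4 * Iy * M_alpha) = (91e-9)^2 * 15900^2 / (4 * 68e-8 * 0.55) = 1.399

1.399


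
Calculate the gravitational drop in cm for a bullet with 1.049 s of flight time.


drop = 0.5*g*t^2 = 0.5*9.81*1.049^2 = 5.39747 m ≈ 539.7 cm

539.7 cm


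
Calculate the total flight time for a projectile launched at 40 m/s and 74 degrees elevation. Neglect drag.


T = 2*v0*sin(theta)/g = 2*40*sin(74°)/9.81 = 7.839 s

7.839 s


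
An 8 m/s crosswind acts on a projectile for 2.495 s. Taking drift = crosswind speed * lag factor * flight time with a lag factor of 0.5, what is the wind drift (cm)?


drift = v_wind * lag * t = 8 * 0.5 * 2.495 = 9.98 m ≈ 998 cm

998 cm


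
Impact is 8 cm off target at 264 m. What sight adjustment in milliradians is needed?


1 mrad subtends 1 cm per 10 m of range, so adj = error_cm / (dist_m / 10) = 8 / (264/10) = 0.303 mrad

0.303 mrad


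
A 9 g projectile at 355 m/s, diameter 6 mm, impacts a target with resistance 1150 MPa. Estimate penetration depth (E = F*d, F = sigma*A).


A = pi*(d/2)^2 = pi*(6/2)^2 = 28.2743 mm^2
E = 0.5*m*v^2 = 0.5*0.009*355^2 = 567.112 J
depth = E/(sigma*A) = 567.112 J / (1150 MPa * 28.2743 mm^2) = 567.112/(1150 * 28.2743) m = 0.0174413 m ≈ 17.44 mm

17.44 mm


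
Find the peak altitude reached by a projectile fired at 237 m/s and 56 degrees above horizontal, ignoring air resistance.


H = (v0*sin(theta))^2 / (2g) = (237*sin(56°))^2 / (2*9.81) = 1968 m

1968 m


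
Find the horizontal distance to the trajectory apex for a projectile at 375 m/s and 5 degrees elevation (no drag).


R = v0^2*sin(2*theta)/g = 375^2*sin(2*5°)/9.81 = 2489.22 m
apex_dist = R/2 = 2489.22/2 = 1245 m

1245 m


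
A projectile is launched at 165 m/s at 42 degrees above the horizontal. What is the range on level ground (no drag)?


R = v0^2 * sin(2*theta) / g = 165^2 * sin(2*42°) / 9.81 = 2760 m

2760 m


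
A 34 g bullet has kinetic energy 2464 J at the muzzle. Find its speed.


v = sqrt(2*E/m) = sqrt(2*2464/0.034) = 380.7 m/s

380.7 m/s


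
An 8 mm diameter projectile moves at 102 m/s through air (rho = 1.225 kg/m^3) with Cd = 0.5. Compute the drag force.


A = pi*(d/2)^2 = pi*(8/2000)^2 = 5.02655e-05 m^2
Fd = 0.5*Cd*rho*A*v^2 = 0.5*0.5*1.225*5.02655e-05*102^2 = 0.1602 N

0.1602 N


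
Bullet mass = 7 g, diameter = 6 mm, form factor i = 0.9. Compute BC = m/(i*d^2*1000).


BC = m/(i*d^2*1000) = 7/(0.9 * 6^2 * 1000) = 0.000216

0.000216


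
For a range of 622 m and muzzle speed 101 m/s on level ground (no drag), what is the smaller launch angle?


sin(2*theta) = R*g/v0^2 = 622*9.81/101^2 = 0.598159, theta = arcsin(0.598159)/2 = 18.37°

18.37 degrees


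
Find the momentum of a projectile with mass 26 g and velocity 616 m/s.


p = m*v = 0.026*616 = 16.02 kg·m/s

16.02 kg·m/s


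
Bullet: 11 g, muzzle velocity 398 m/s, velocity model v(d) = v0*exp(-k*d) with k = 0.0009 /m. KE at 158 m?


v = v0*exp(-k*d) = 398*exp(-0.0009*158) = 345.244 m/s
E = 0.5*m*v^2 = 0.5*0.011*345.244^2 = 655.6 J

655.6 J


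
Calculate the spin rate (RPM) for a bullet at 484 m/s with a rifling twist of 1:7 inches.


twist_m = 7*0.0254 = 0.1778 m
spin = v/twist = 484/0.1778 = 2722.16 rev/s
RPM = spin*60 = 2722.16*60 ≈ 163330 RPM

163330 RPM


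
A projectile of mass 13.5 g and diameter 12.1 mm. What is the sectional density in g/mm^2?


SD = m/d^2 = 13.5/12.1^2 = 0.09221 g/mm^2

0.09221 g/mm^2


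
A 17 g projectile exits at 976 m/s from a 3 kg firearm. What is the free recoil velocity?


v_recoil = m_p * v_p / m_gun = 0.017 * 976 / 3 = 5.531 m/s

5.531 m/s


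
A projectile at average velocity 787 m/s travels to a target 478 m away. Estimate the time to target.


t = d/v = 478/787 = 0.6074 s

0.6074 s


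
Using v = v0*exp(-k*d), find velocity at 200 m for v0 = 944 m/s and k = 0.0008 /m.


v = v0*exp(-k*d) = 944*exp(-0.0008*200) = 804.4 m/s

804.4 m/s


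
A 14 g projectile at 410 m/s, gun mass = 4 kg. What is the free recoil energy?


v_r = m_p*v_p/m_gun = 0.014*410/4 = 1.435 m/s, E_r = 0.5*m_gun*v_r^2 = 0.5*4*1.435^2 = 4.118 J

4.118 J


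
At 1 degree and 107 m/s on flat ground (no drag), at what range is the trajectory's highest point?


R = v0^2*sin(2*theta)/g = 107^2*sin(2*1°)/9.81 = 40.7303 m
apex_dist = R/2 = 40.7303/2 = 20.37 m

20.37 m


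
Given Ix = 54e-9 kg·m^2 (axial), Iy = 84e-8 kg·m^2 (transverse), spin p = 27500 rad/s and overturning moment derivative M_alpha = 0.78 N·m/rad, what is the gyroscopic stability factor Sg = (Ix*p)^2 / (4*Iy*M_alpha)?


Sg = Ix^2 * p^2 / (4 * Iy * M_alpha) = (54e-9)^2 * 27500^2 / (4 * 84e-8 * 0.78) = 0.8414

0.8414


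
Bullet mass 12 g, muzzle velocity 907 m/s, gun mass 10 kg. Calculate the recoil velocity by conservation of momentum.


v_recoil = m_p * v_p / m_gun = 0.012 * 907 / 10 = 1.088 m/s

1.088 m/s


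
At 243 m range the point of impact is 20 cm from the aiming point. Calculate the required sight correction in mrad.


1 mrad subtends 1 cm per 10 m of range, so adj = error_cm / (dist_m / 10) = 20 / (243/10) = 0.823 mrad

0.823 mrad


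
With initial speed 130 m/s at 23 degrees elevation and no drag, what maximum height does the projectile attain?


H = (v0*sin(theta))^2 / (2g) = (130*sin(23°))^2 / (2*9.81) = 131.5 m

131.5 m


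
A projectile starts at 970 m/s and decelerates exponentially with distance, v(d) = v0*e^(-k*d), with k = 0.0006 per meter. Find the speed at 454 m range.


v = v0*exp(-k*d) = 970*exp(-0.0006*454) = 738.7 m/s

738.7 m/s


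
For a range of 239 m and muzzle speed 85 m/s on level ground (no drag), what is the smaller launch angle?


sin(2*theta) = R*g/v0^2 = 239*9.81/85^2 = 0.324511, theta = arcsin(0.324511)/2 = 9.468°

9.468 degrees


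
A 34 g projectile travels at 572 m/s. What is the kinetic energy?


E = 0.5*m*v^2 = 0.5*0.034*572^2 = 5562 J

5562 J


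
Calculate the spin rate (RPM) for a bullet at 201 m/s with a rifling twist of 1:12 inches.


twist_m = 12*0.0254 = 0.3048 m
spin = v/twist = 201/0.3048 = 659.4488 rev/s
RPM = spin*60 = 659.4488*60 ≈ 39567 RPM

39567 RPM


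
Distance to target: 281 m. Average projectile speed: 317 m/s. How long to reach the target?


t = d/v = 281/317 = 0.8864 s

0.8864 s


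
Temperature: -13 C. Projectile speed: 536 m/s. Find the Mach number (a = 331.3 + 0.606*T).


a = 331.3 + 0.606*(-13) = 323.422 m/s
M = v/a = 536/323.422 = 1.657

1.657


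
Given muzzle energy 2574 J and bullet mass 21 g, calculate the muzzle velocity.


v = sqrt(2*E/m) = sqrt(2*2574/0.021) = 495.1 m/s

495.1 m/s


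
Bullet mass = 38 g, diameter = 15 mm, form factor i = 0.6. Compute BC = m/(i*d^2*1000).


BC = m/(i*d^2*1000) = 38/(0.6 * 15^2 * 1000) = 0.0002815

0.0002815


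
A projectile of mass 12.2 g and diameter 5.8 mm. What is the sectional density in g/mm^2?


SD = m/d^2 = 12.2/5.8^2 = 0.3627 g/mm^2

0.3627 g/mm^2


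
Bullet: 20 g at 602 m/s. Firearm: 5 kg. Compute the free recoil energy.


v_r = m_p*v_p/m_gun = 0.02*602/5 = 2.408 m/s, E_r = 0.5*m_gun*v_r^2 = 0.5*5*2.408^2 = 14.5 J

14.5 J


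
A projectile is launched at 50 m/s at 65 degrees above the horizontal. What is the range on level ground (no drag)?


R = v0^2 * sin(2*theta) / g = 50^2 * sin(2*65°) / 9.81 = 195.2 m

195.2 m


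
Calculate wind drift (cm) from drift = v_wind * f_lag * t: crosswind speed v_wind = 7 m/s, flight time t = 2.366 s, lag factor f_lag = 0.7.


drift = v_wind * lag * t = 7 * 0.7 * 2.366 = 11.5934 m ≈ 1159 cm

1159 cm


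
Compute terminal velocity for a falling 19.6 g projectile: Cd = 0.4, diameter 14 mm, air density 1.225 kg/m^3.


A = pi*(d/2)^2 = pi*(14/2000)^2 = 1.53938e-04 m^2
vt = sqrt(2mg/(Cd*rho*A)) = sqrt(2*0.0196*9.81/(0.4 * 1.225 * 1.53938e-04)) = 71.4 m/s

71.4 m/s


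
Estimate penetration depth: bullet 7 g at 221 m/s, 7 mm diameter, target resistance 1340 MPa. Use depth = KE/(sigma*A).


A = pi*(d/2)^2 = pi*(7/2)^2 = 38.4845 mm^2
E = 0.5*m*v^2 = 0.5*0.007*221^2 = 170.944 J
depth = E/(sigma*A) = 170.944 J / (1340 MPa * 38.4845 mm^2) = 170.944/(1340 * 38.4845) m = 0.00331483 m ≈ 3.315 mm

3.315 mm


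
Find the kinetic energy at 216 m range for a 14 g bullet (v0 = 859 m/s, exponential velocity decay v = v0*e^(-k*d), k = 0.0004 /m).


v = v0*exp(-k*d) = 859*exp(-0.0004*216) = 787.898 m/s
E = 0.5*m*v^2 = 0.5*0.014*787.898^2 = 4345 J

4345 J


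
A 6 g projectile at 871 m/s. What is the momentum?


p = m*v = 0.006*871 = 5.226 kg·m/s

5.226 kg·m/s


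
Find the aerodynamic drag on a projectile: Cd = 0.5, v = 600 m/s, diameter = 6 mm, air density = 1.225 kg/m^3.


A = pi*(d/2)^2 = pi*(6/2000)^2 = 2.82743e-05 m^2
Fd = 0.5*Cd*rho*A*v^2 = 0.5*0.5*1.225*2.82743e-05*600^2 = 3.117 N

3.117 N


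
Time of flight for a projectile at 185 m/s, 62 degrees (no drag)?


T = 2*v0*sin(theta)/g = 2*185*sin(62°)/9.81 = 33.3 s

33.3 s


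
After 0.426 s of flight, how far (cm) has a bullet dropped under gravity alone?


drop = 0.5*g*t^2 = 0.5*9.81*0.426^2 = 0.89014 m ≈ 89.01 cm

89.01 cm


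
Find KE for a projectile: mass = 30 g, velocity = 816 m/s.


E = 0.5*m*v^2 = 0.5*0.03*816^2 = 9988 J

9988 J


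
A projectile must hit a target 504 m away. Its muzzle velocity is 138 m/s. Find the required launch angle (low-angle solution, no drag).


sin(2*theta) = R*g/v0^2 = 504*9.81/138^2 = 0.259622, theta = arcsin(0.259622)/2 = 7.524°

7.524 degrees


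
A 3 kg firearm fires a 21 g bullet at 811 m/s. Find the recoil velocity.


v_recoil = m_p * v_p / m_gun = 0.021 * 811 / 3 = 5.677 m/s

5.677 m/s


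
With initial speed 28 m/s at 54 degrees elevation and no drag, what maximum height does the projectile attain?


H = (v0*sin(theta))^2 / (2g) = (28*sin(54°))^2 / (2*9.81) = 26.15 m

26.15 m


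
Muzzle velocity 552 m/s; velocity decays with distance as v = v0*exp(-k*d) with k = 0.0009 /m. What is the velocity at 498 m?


v = v0*exp(-k*d) = 552*exp(-0.0009*498) = 352.6 m/s

352.6 m/s


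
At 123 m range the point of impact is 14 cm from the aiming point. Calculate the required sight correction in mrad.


1 mrad subtends 1 cm per 10 m of range, so adj = error_cm / (dist_m / 10) = 14 / (123/10) = 1.138 mrad

1.138 mrad


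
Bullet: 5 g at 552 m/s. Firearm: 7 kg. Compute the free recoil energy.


v_r = m_p*v_p/m_gun = 0.005*552/7 = 0.394286 m/s, E_r = 0.5*m_gun*v_r^2 = 0.5*7*0.394286^2 = 0.5441 J

0.5441 J


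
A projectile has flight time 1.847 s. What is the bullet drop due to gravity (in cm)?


drop = 0.5*g*t^2 = 0.5*9.81*1.847^2 = 16.733 m ≈ 1673 cm

1673 cm


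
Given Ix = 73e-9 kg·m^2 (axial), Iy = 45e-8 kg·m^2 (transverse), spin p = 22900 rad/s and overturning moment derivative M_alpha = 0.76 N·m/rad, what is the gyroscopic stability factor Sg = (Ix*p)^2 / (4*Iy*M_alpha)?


Sg = Ix^2 * p^2 / (4 * Iy * M_alpha) = (73e-9)^2 * 22900^2 / (4 * 45e-8 * 0.76) = 2.043

2.043


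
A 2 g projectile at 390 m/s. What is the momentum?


p = m*v = 0.002*390 = 0.78 kg·m/s

0.78 kg·m/s


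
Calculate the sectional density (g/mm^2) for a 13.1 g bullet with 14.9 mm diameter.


SD = m/d^2 = 13.1/14.9^2 = 0.05901 g/mm^2

0.05901 g/mm^2


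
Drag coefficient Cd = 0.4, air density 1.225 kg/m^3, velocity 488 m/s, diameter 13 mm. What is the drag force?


A = pi*(d/2)^2 = pi*(13/2000)^2 = 1.32732e-04 m^2
Fd = 0.5*Cd*rho*A*v^2 = 0.5*0.4*1.225*1.32732e-04*488^2 = 7.744 N

7.744 N


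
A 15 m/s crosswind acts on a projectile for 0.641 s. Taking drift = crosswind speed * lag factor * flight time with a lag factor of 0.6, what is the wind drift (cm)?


drift = v_wind * lag * t = 15 * 0.6 * 0.641 = 5.769 m ≈ 576.9 cm

576.9 cm


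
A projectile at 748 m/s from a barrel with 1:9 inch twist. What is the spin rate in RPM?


twist_m = 9*0.0254 = 0.2286 m
spin = v/twist = 748/0.2286 = 3272.091 rev/s
RPM = spin*60 = 3272.091*60 ≈ 196325 RPM

196325 RPM


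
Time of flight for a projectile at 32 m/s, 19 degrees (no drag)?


T = 2*v0*sin(theta)/g = 2*32*sin(19°)/9.81 = 2.124 s

2.124 s


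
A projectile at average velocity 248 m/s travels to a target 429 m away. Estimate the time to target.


t = d/v = 429/248 = 1.73 s

1.73 s


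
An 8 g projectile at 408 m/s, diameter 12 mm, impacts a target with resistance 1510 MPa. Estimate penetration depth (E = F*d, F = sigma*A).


A = pi*(d/2)^2 = pi*(12/2)^2 = 113.097 mm^2
E = 0.5*m*v^2 = 0.5*0.008*408^2 = 665.856 J
depth = E/(sigma*A) = 665.856 J / (1510 MPa * 113.097 mm^2) = 665.856/(1510 * 113.097) m = 0.00389898 m ≈ 3.899 mm

3.899 mm


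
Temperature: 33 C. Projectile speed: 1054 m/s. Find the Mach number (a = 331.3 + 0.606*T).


a = 331.3 + 0.606*(33) = 351.298 m/s
M = v/a = 1054/351.298 = 3

3


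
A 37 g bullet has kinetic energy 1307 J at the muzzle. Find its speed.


v = sqrt(2*E/m) = sqrt(2*1307/0.037) = 265.8 m/s

265.8 m/s


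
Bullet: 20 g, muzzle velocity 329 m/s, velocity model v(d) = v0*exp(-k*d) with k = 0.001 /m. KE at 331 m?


v = v0*exp(-k*d) = 329*exp(-0.001*331) = 236.29 m/s
E = 0.5*m*v^2 = 0.5*0.02*236.29^2 = 558.3 J

558.3 J


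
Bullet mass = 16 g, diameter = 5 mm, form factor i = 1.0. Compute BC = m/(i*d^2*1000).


BC = m/(i*d^2*1000) = 16/(1.0 * 5^2 * 1000) = 0.00064

0.00064


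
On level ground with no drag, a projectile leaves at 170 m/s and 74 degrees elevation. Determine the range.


R = v0^2 * sin(2*theta) / g = 170^2 * sin(2*74°) / 9.81 = 1561 m

1561 m


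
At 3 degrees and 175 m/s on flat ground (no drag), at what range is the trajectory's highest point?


R = v0^2*sin(2*theta)/g = 175^2*sin(2*3°)/9.81 = 326.318 m
apex_dist = R/2 = 326.318/2 = 163.2 m

163.2 m


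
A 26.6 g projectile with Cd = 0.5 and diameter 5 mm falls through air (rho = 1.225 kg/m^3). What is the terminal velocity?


A = pi*(d/2)^2 = pi*(5/2000)^2 = 1.96350e-05 m^2
vt = sqrt(2mg/(Cd*rho*A)) = sqrt(2*0.0266*9.81/(0.5 * 1.225 * 1.96350e-05)) = 208.3 m/s

208.3 m/s


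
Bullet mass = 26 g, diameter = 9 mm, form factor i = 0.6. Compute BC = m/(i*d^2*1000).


BC = m/(i*d^2*1000) = 26/(0.6 * 9^2 * 1000) = 0.000535

0.000535


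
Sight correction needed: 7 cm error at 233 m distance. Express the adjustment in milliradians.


1 mrad subtends 1 cm per 10 m of range, so adj = error_cm / (dist_m / 10) = 7 / (233/10) = 0.3004 mrad

0.3004 mrad


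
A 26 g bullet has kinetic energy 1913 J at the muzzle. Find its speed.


v = sqrt(2*E/m) = sqrt(2*1913/0.026) = 383.6 m/s

383.6 m/s


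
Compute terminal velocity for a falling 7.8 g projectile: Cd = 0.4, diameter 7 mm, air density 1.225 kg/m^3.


A = pi*(d/2)^2 = pi*(7/2000)^2 = 3.84845e-05 m^2
vt = sqrt(2mg/(Cd*rho*A)) = sqrt(2*0.0078*9.81/(0.4 * 1.225 * 3.84845e-05)) = 90.09 m/s

90.09 m/s


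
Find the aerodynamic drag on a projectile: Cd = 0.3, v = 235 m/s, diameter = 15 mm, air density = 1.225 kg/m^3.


A = pi*(d/2)^2 = pi*(15/2000)^2 = 1.76715e-04 m^2
Fd = 0.5*Cd*rho*A*v^2 = 0.5*0.3*1.225*1.76715e-04*235^2 = 1.793 N

1.793 N


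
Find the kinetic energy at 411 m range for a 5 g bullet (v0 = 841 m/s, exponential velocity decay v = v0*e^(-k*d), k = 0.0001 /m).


v = v0*exp(-k*d) = 841*exp(-0.0001*411) = 807.136 m/s
E = 0.5*m*v^2 = 0.5*0.005*807.136^2 = 1629 J

1629 J


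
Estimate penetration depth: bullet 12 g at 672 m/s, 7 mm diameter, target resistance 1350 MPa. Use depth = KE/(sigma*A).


A = pi*(d/2)^2 = pi*(7/2)^2 = 38.4845 mm^2
E = 0.5*m*v^2 = 0.5*0.012*672^2 = 2709.5 J
depth = E/(sigma*A) = 2709.5 J / (1350 MPa * 38.4845 mm^2) = 2709.5/(1350 * 38.4845) m = 0.0521519 m ≈ 52.15 mm

52.15 mm


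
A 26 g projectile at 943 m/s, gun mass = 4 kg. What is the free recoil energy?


v_r = m_p*v_p/m_gun = 0.026*943/4 = 6.1295 m/s, E_r = 0.5*m_gun*v_r^2 = 0.5*4*6.1295^2 = 75.14 J

75.14 J


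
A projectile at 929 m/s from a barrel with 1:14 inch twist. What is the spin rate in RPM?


twist_m = 14*0.0254 = 0.3556 m
spin = v/twist = 929/0.3556 = 2612.486 rev/s
RPM = spin*60 = 2612.486*60 ≈ 156749 RPM

156749 RPM


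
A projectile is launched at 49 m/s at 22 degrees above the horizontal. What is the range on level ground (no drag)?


R = v0^2 * sin(2*theta) / g = 49^2 * sin(2*22°) / 9.81 = 170 m

170 m


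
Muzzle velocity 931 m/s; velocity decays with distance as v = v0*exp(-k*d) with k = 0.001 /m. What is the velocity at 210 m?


v = v0*exp(-k*d) = 931*exp(-0.001*210) = 754.7 m/s

754.7 m/s


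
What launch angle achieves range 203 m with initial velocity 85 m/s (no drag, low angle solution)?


sin(2*theta) = R*g/v0^2 = 203*9.81/85^2 = 0.27563, theta = arcsin(0.27563)/2 = 8°

8 degrees


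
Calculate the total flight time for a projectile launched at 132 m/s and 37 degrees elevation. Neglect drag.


T = 2*v0*sin(theta)/g = 2*132*sin(37°)/9.81 = 16.2 s

16.2 s


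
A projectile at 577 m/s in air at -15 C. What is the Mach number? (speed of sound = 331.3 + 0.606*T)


a = 331.3 + 0.606*(-15) = 322.21 m/s
M = v/a = 577/322.21 = 1.791

1.791


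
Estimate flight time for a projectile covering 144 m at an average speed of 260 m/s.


t = d/v = 144/260 = 0.5538 s

0.5538 s


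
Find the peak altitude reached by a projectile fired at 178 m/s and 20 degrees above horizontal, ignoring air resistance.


H = (v0*sin(theta))^2 / (2g) = (178*sin(20°))^2 / (2*9.81) = 188.9 m

188.9 m


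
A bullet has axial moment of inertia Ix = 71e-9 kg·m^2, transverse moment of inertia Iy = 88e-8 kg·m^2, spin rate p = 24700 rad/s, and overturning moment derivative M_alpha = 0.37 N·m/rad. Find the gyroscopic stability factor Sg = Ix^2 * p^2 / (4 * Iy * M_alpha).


Sg = Ix^2 * p^2 / (4 * Iy * M_alpha) = (71e-9)^2 * 24700^2 / (4 * 88e-8 * 0.37) = 2.361

2.361


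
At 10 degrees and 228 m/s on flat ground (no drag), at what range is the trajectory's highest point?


R = v0^2*sin(2*theta)/g = 228^2*sin(2*10°)/9.81 = 1812.39 m
apex_dist = R/2 = 1812.39/2 = 906.2 m

906.2 m


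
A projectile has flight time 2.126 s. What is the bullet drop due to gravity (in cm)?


drop = 0.5*g*t^2 = 0.5*9.81*2.126^2 = 22.17 m ≈ 2217 cm

2217 cm


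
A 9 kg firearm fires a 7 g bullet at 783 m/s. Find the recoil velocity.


v_recoil = m_p * v_p / m_gun = 0.007 * 783 / 9 = 0.609 m/s

0.609 m/s


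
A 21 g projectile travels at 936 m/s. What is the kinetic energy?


E = 0.5*m*v^2 = 0.5*0.021*936^2 = 9199 J

9199 J


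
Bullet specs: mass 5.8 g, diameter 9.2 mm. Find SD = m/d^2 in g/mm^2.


SD = m/d^2 = 5.8/9.2^2 = 0.06853 g/mm^2

0.06853 g/mm^2


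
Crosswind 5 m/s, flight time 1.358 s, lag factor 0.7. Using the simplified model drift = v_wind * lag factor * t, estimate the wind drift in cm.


drift = v_wind * lag * t = 5 * 0.7 * 1.358 = 4.753 m ≈ 475.3 cm

475.3 cm


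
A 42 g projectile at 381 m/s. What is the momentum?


p = m*v = 0.042*381 = 16 kg·m/s

16 kg·m/s


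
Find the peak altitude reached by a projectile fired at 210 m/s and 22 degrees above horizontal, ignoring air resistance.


H = (v0*sin(theta))^2 / (2g) = (210*sin(22°))^2 / (2*9.81) = 315.4 m

315.4 m


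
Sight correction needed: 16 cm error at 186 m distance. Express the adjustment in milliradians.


1 mrad subtends 1 cm per 10 m of range, so adj = error_cm / (dist_m / 10) = 16 / (186/10) = 0.8602 mrad

0.8602 mrad


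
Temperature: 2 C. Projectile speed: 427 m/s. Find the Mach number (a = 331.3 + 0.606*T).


a = 331.3 + 0.606*(2) = 332.512 m/s
M = v/a = 427/332.512 = 1.284

1.284


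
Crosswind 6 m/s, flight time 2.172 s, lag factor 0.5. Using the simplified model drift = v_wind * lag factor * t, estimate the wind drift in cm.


drift = v_wind * lag * t = 6 * 0.5 * 2.172 = 6.516 m ≈ 651.6 cm

651.6 cm


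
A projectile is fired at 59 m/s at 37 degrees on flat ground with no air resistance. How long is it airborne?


T = 2*v0*sin(theta)/g = 2*59*sin(37°)/9.81 = 7.239 s

7.239 s


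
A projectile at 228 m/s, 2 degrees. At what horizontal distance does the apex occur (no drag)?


R = v0^2*sin(2*theta)/g = 228^2*sin(2*2°)/9.81 = 369.645 m
apex_dist = R/2 = 369.645/2 = 184.8 m

184.8 m


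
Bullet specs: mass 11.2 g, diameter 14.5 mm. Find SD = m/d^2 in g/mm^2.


SD = m/d^2 = 11.2/14.5^2 = 0.05327 g/mm^2

0.05327 g/mm^2


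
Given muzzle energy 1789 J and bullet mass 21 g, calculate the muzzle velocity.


v = sqrt(2*E/m) = sqrt(2*1789/0.021) = 412.8 m/s

412.8 m/s


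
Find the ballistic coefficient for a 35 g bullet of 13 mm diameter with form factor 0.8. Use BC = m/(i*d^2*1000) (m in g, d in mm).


BC = m/(i*d^2*1000) = 35/(0.8 * 13^2 * 1000) = 0.0002589

0.0002589


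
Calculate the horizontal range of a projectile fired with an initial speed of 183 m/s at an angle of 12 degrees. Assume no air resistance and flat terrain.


R = v0^2 * sin(2*theta) / g = 183^2 * sin(2*12°) / 9.81 = 1389 m

1389 m


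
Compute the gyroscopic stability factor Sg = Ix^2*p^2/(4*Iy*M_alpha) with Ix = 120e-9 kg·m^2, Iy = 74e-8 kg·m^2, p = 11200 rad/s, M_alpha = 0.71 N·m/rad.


Sg = Ix^2 * p^2 / (4 * Iy * M_alpha) = (120e-9)^2 * 11200^2 / (4 * 74e-8 * 0.71) = 0.8595

0.8595


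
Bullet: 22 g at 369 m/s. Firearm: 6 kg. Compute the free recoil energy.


v_r = m_p*v_p/m_gun = 0.022*369/6 = 1.353 m/s, E_r = 0.5*m_gun*v_r^2 = 0.5*6*1.353^2 = 5.492 J

5.492 J


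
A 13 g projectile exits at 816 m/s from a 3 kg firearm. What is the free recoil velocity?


v_recoil = m_p * v_p / m_gun = 0.013 * 816 / 3 = 3.536 m/s

3.536 m/s


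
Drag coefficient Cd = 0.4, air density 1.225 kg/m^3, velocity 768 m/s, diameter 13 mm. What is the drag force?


A = pi*(d/2)^2 = pi*(13/2000)^2 = 1.32732e-04 m^2
Fd = 0.5*Cd*rho*A*v^2 = 0.5*0.4*1.225*1.32732e-04*768^2 = 19.18 N

19.18 N


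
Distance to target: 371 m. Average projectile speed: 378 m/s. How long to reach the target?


t = d/v = 371/378 = 0.9815 s

0.9815 s


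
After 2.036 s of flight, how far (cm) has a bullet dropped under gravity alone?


drop = 0.5*g*t^2 = 0.5*9.81*2.036^2 = 20.3327 m ≈ 2033 cm

2033 cm


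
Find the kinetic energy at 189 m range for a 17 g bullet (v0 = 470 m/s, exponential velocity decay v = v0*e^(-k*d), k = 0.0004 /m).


v = v0*exp(-k*d) = 470*exp(-0.0004*189) = 435.778 m/s
E = 0.5*m*v^2 = 0.5*0.017*435.778^2 = 1614 J

1614 J


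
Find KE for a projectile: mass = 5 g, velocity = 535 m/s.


E = 0.5*m*v^2 = 0.5*0.005*535^2 = 715.6 J

715.6 J


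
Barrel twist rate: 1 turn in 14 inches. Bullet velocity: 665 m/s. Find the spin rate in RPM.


twist_m = 14*0.0254 = 0.3556 m
spin = v/twist = 665/0.3556 = 1870.079 rev/s
RPM = spin*60 = 1870.079*60 ≈ 112205 RPM

112205 RPM


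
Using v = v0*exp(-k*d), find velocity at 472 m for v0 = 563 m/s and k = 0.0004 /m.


v = v0*exp(-k*d) = 563*exp(-0.0004*472) = 466.1 m/s

466.1 m/s


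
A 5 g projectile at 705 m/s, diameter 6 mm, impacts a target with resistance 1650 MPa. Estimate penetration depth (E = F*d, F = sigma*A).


A = pi*(d/2)^2 = pi*(6/2)^2 = 28.2743 mm^2
E = 0.5*m*v^2 = 0.5*0.005*705^2 = 1242.56 J
depth = E/(sigma*A) = 1242.56 J / (1650 MPa * 28.2743 mm^2) = 1242.56/(1650 * 28.2743) m = 0.0266343 m ≈ 26.63 mm

26.63 mm


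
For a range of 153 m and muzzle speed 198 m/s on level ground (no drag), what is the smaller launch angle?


sin(2*theta) = R*g/v0^2 = 153*9.81/198^2 = 0.0382851, theta = arcsin(0.0382851)/2 = 1.097°

1.097 degrees


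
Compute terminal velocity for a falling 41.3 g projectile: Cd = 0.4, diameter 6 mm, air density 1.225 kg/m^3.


A = pi*(d/2)^2 = pi*(6/2000)^2 = 2.82743e-05 m^2
vt = sqrt(2mg/(Cd*rho*A)) = sqrt(2*0.0413*9.81/(0.4 * 1.225 * 2.82743e-05)) = 241.8 m/s

241.8 m/s


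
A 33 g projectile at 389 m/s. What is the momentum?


p = m*v = 0.033*389 = 12.84 kg·m/s

12.84 kg·m/s


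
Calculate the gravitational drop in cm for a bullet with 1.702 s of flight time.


drop = 0.5*g*t^2 = 0.5*9.81*1.702^2 = 14.2088 m ≈ 1421 cm

1421 cm


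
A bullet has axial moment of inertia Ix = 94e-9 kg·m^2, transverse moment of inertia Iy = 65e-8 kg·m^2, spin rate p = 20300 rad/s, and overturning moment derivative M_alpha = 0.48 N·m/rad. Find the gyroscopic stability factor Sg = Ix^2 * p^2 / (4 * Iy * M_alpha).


Sg = Ix^2 * p^2 / (4 * Iy * M_alpha) = (94e-9)^2 * 20300^2 / (4 * 65e-8 * 0.48) = 2.918

2.918


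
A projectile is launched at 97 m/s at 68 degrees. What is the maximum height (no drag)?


H = (v0*sin(theta))^2 / (2g) = (97*sin(68°))^2 / (2*9.81) = 412.3 m

412.3 m


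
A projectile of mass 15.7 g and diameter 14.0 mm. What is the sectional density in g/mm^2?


SD = m/d^2 = 15.7/14.0^2 = 0.0801 g/mm^2

0.0801 g/mm^2


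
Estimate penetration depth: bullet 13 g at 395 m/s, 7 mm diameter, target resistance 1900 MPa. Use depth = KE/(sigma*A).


A = pi*(d/2)^2 = pi*(7/2)^2 = 38.4845 mm^2
E = 0.5*m*v^2 = 0.5*0.013*395^2 = 1014.16 J
depth = E/(sigma*A) = 1014.16 J / (1900 MPa * 38.4845 mm^2) = 1014.16/(1900 * 38.4845) m = 0.0138697 m ≈ 13.87 mm

13.87 mm


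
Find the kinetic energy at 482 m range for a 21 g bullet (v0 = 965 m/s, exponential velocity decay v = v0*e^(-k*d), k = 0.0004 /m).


v = v0*exp(-k*d) = 965*exp(-0.0004*482) = 795.784 m/s
E = 0.5*m*v^2 = 0.5*0.021*795.784^2 = 6649 J

6649 J


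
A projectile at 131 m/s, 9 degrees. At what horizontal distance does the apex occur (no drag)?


R = v0^2*sin(2*theta)/g = 131^2*sin(2*9°)/9.81 = 540.575 m
apex_dist = R/2 = 540.575/2 = 270.3 m

270.3 m


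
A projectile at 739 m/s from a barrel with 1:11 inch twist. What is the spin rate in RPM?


twist_m = 11*0.0254 = 0.2794 m
spin = v/twist = 739/0.2794 = 2644.953 rev/s
RPM = spin*60 = 2644.953*60 ≈ 158697 RPM

158697 RPM


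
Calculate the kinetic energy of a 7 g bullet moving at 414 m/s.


E = 0.5*m*v^2 = 0.5*0.007*414^2 = 599.9 J

599.9 J


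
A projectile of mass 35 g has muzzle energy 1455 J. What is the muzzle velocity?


v = sqrt(2*E/m) = sqrt(2*1455/0.035) = 288.3 m/s

288.3 m/s


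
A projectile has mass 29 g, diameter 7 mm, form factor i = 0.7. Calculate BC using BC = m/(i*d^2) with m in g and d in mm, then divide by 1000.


BC = m/(i*d^2*1000) = 29/(0.7 * 7^2 * 1000) = 0.0008455

0.0008455


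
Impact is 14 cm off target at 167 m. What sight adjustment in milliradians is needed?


1 mrad subtends 1 cm per 10 m of range, so adj = error_cm / (dist_m / 10) = 14 / (167/10) = 0.8383 mrad

0.8383 mrad


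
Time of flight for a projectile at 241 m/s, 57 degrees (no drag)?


T = 2*v0*sin(theta)/g = 2*241*sin(57°)/9.81 = 41.21 s

41.21 s


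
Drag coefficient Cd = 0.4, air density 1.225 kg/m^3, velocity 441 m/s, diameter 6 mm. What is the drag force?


A = pi*(d/2)^2 = pi*(6/2000)^2 = 2.82743e-05 m^2
Fd = 0.5*Cd*rho*A*v^2 = 0.5*0.4*1.225*2.82743e-05*441^2 = 1.347 N

1.347 N


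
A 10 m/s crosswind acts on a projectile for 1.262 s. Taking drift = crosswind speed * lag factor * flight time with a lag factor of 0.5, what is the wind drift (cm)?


drift = v_wind * lag * t = 10 * 0.5 * 1.262 = 6.31 m ≈ 631 cm

631 cm


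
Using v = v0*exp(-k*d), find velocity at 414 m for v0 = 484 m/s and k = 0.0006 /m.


v = v0*exp(-k*d) = 484*exp(-0.0006*414) = 377.5 m/s

377.5 m/s


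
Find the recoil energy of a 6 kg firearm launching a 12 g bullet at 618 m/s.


v_r = m_p*v_p/m_gun = 0.012*618/6 = 1.236 m/s, E_r = 0.5*m_gun*v_r^2 = 0.5*6*1.236^2 = 4.583 J

4.583 J


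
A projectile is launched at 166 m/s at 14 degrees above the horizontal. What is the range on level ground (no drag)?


R = v0^2 * sin(2*theta) / g = 166^2 * sin(2*14°) / 9.81 = 1319 m

1319 m


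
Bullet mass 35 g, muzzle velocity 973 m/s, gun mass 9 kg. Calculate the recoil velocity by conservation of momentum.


v_recoil = m_p * v_p / m_gun = 0.035 * 973 / 9 = 3.784 m/s

3.784 m/s


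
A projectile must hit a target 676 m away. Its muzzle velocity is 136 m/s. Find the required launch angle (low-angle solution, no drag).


sin(2*theta) = R*g/v0^2 = 676*9.81/136^2 = 0.35854, theta = arcsin(0.35854)/2 = 10.51°

10.51 degrees


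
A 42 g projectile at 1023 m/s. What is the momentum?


p = m*v = 0.042*1023 = 42.97 kg·m/s

42.97 kg·m/s


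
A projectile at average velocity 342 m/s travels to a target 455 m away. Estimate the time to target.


t = d/v = 455/342 = 1.33 s

1.33 s


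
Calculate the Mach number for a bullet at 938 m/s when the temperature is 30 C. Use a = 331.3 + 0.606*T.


a = 331.3 + 0.606*(30) = 349.48 m/s
M = v/a = 938/349.48 = 2.684

2.684


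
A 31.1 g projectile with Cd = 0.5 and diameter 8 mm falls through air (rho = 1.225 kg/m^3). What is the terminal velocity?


A = pi*(d/2)^2 = pi*(8/2000)^2 = 5.02655e-05 m^2
vt = sqrt(2mg/(Cd*rho*A)) = sqrt(2*0.0311*9.81/(0.5 * 1.225 * 5.02655e-05)) = 140.8 m/s

140.8 m/s


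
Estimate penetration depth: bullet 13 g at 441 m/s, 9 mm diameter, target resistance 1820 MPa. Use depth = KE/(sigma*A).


A = pi*(d/2)^2 = pi*(9/2)^2 = 63.6173 mm^2
E = 0.5*m*v^2 = 0.5*0.013*441^2 = 1264.13 J
depth = E/(sigma*A) = 1264.13 J / (1820 MPa * 63.6173 mm^2) = 1264.13/(1820 * 63.6173) m = 0.010918 m ≈ 10.92 mm

10.92 mm


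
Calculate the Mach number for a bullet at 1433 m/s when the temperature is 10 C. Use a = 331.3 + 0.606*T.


a = 331.3 + 0.606*(10) = 337.36 m/s
M = v/a = 1433/337.36 = 4.248

4.248


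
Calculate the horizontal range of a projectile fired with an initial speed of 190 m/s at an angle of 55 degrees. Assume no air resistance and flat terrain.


R = v0^2 * sin(2*theta) / g = 190^2 * sin(2*55°) / 9.81 = 3458 m

3458 m


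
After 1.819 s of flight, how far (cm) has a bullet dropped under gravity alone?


drop = 0.5*g*t^2 = 0.5*9.81*1.819^2 = 16.2295 m ≈ 1623 cm

1623 cm


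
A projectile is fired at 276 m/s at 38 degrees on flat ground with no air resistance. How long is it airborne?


T = 2*v0*sin(theta)/g = 2*276*sin(38°)/9.81 = 34.64 s

34.64 s


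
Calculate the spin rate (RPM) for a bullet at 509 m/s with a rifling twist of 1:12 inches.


twist_m = 12*0.0254 = 0.3048 m
spin = v/twist = 509/0.3048 = 1669.948 rev/s
RPM = spin*60 = 1669.948*60 ≈ 100197 RPM

100197 RPM


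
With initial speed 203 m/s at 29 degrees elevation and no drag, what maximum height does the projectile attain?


H = (v0*sin(theta))^2 / (2g) = (203*sin(29°))^2 / (2*9.81) = 493.7 m

493.7 m


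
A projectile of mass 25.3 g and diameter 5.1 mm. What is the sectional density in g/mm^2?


SD = m/d^2 = 25.3/5.1^2 = 0.9727 g/mm^2

0.9727 g/mm^2


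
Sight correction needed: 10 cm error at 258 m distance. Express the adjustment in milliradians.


1 mrad subtends 1 cm per 10 m of range, so adj = error_cm / (dist_m / 10) = 10 / (258/10) = 0.3876 mrad

0.3876 mrad


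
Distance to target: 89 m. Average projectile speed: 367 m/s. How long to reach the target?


t = d/v = 89/367 = 0.2425 s

0.2425 s


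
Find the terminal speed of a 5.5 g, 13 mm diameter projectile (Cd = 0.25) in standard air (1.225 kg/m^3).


A = pi*(d/2)^2 = pi*(13/2000)^2 = 1.32732e-04 m^2
vt = sqrt(2mg/(Cd*rho*A)) = sqrt(2*0.0055*9.81/(0.25 * 1.225 * 1.32732e-04)) = 51.52 m/s

51.52 m/s


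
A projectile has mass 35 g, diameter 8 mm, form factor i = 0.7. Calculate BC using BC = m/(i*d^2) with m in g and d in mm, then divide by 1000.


BC = m/(i*d^2*1000) = 35/(0.7 * 8^2 * 1000) = 0.0007813

0.0007813


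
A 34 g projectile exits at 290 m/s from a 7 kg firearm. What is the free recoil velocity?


v_recoil = m_p * v_p / m_gun = 0.034 * 290 / 7 = 1.409 m/s

1.409 m/s


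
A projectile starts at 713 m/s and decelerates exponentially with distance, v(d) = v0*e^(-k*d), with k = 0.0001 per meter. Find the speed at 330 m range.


v = v0*exp(-k*d) = 713*exp(-0.0001*330) = 689.9 m/s

689.9 m/s


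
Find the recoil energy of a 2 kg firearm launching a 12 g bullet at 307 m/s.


v_r = m_p*v_p/m_gun = 0.012*307/2 = 1.842 m/s, E_r = 0.5*m_gun*v_r^2 = 0.5*2*1.842^2 = 3.393 J

3.393 J


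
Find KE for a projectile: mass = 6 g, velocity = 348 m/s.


E = 0.5*m*v^2 = 0.5*0.006*348^2 = 363.3 J

363.3 J


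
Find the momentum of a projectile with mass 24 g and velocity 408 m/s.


p = m*v = 0.024*408 = 9.792 kg·m/s

9.792 kg·m/s


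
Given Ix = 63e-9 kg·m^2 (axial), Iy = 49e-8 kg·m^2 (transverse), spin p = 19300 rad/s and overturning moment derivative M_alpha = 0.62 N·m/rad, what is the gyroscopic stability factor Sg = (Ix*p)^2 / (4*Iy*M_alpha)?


Sg = Ix^2 * p^2 / (4 * Iy * M_alpha) = (63e-9)^2 * 19300^2 / (4 * 49e-8 * 0.62) = 1.217

1.217
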